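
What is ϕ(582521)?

498960

Factor 582521: 582521 = 19 · 23 · 31 · 43.
φ(19) = 19 − 1 = 18.
φ(23) = 23 − 1 = 22.
φ(31) = 31 − 1 = 30.
φ(43) = 43 − 1 = 42.
φ(582521) = 18 × 22 × 30 × 42 = 498960.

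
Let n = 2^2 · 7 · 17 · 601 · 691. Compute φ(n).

79488000

φ(197678516) = 197678516 · (1 − 1/2) · (1 − 1/7) · (1 − 1/17) · (1 − 1/601) · (1 − 1/691)
       = 197678516 · 39744000/98839258 = 79488000.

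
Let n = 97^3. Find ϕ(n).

903264

φ(912673) = 912673 · (1 − 1/97)
       = 912673 · 96/97 = 903264.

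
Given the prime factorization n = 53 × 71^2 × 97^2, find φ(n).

φ(53) = 53 − 1 = 52.
φ(71^2) = 71^2 − 71^1 = 5041 − 71 = 4970.
φ(97^2) = 97^2 − 97^1 = 9409 − 97 = 9312.
Multiply: 52 · 4970 · 9312 = 2406593280.

2406593280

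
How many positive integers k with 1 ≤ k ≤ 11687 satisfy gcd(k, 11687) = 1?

10080

Factor 11687: 11687 = 13 * 29 * 31.
φ(11687) = 11687 · (1 − 1/13) · (1 − 1/29) · (1 − 1/31)
       = 11687 · 10080/11687 = 10080.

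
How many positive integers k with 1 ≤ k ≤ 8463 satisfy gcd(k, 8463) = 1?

4320

8463 = 3 × 7 × 13 × 31.
φ(8463) = 8463 · (1 − 1/3) · (1 − 1/7) · (1 − 1/13) · (1 − 1/31)
       = 8463 · 4320/8463 = 4320.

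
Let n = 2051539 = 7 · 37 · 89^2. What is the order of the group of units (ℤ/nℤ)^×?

1691712

φ(2051539) = 2051539 · (1 − 1/7) · (1 − 1/37) · (1 − 1/89)
       = 2051539 · 19008/23051 = 1691712.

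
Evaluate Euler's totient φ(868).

First factor: 868 = 2^2 × 7 × 31.
φ(868) = 868 · (1 − 1/2) · (1 − 1/7) · (1 − 1/31)
       = 868 · 180/434 = 360.

360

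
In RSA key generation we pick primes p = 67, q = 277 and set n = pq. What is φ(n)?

φ(pq) = (p−1)(q−1) = 66 · 276 = 18216.

18216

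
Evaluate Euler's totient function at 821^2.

φ(674041) = 674041 · (1 − 1/821)
       = 674041 · 820/821 = 673220.

673220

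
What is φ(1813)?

1512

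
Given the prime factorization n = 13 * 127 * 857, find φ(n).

1294272

φ(1414907) = 1414907 · (1 − 1/13) · (1 − 1/127) · (1 − 1/857)
       = 1414907 · 1294272/1414907 = 1294272.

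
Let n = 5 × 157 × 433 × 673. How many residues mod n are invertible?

181149696

φ(5) = 5 − 1 = 4.
φ(157) = 157 − 1 = 156.
φ(433) = 433 − 1 = 432.
φ(673) = 673 − 1 = 672.
Since φ is multiplicative, φ(228756065) = 4 · 156 · 432 · 672 = 181149696.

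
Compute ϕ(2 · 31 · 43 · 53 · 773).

φ(109223354) = 109223354 · (1 − 1/2) · (1 − 1/31) · (1 − 1/43) · (1 − 1/53) · (1 − 1/773)
       = 109223354 · 50581440/109223354 = 50581440.

50581440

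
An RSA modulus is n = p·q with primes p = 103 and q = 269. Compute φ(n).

27336

φ(pq) = (p−1)(q−1) = 102 · 268 = 27336.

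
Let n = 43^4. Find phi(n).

φ(43^4) = 43^4 − 43^3 = 3418801 − 79507 = 3339294.

3339294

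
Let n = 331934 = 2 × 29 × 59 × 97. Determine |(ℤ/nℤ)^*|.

155904

φ(2) = 2 − 1 = 1.
φ(29) = 29 − 1 = 28.
φ(59) = 59 − 1 = 58.
φ(97) = 97 − 1 = 96.
Since φ is multiplicative, φ(331934) = 1 · 28 · 58 · 96 = 155904.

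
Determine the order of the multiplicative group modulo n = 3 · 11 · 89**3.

φ(23263977) = 23263977 · (1 − 1/3) · (1 − 1/11) · (1 − 1/89)
       = 23263977 · 1760/2937 = 13940960.

13940960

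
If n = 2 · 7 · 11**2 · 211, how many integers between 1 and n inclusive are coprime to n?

138600

φ(357434) = 357434 · (1 − 1/2) · (1 − 1/7) · (1 − 1/11) · (1 − 1/211)
       = 357434 · 12600/32494 = 138600.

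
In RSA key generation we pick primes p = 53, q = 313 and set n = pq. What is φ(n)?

16224

For distinct primes, φ(pq) = (p−1)(q−1) = 52 × 312 = 16224.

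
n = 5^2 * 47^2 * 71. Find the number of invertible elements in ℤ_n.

3026800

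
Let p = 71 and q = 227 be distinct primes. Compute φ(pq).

15820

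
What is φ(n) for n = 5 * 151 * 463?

φ(349565) = 349565 · (1 − 1/5) · (1 − 1/151) · (1 − 1/463)
       = 349565 · 277200/349565 = 277200.

277200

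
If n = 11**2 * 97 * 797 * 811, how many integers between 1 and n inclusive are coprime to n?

6808665600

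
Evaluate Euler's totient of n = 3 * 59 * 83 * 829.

7875936

φ(3) = 3 − 1 = 2.
φ(59) = 59 − 1 = 58.
φ(83) = 83 − 1 = 82.
φ(829) = 829 − 1 = 828.
Since φ is multiplicative, φ(12178839) = 2 · 58 · 82 · 828 = 7875936.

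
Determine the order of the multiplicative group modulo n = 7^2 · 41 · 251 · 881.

369600000

φ(7^2) = 7^1·(7−1) = 7·6 = 42.
φ(41) = 41 − 1 = 40.
φ(251) = 251 − 1 = 250.
φ(881) = 881 − 1 = 880.
Since φ is multiplicative, φ(444252179) = 42 · 40 · 250 · 880 = 369600000.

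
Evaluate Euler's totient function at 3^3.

18

φ(27) = 27 · (1 − 1/3)
       = 27 · 2/3 = 18.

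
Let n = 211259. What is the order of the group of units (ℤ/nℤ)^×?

194208

Factor 211259: 211259 = 17^3 · 43.
φ(211259) = 211259 · (1 − 1/17) · (1 − 1/43)
       = 211259 · 672/731 = 194208.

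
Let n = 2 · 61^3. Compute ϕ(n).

223260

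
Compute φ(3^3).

18

φ(27) = 27 · (1 − 1/3)
       = 27 · 2/3 = 18.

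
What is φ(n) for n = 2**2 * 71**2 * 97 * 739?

704229120

φ(1445416012) = 1445416012 · (1 − 1/2) · (1 − 1/71) · (1 − 1/97) · (1 − 1/739)
       = 1445416012 · 4959360/10178986 = 704229120.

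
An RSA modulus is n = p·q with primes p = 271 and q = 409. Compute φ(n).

110160

For distinct primes, φ(pq) = (p−1)(q−1) = 270 × 408 = 110160.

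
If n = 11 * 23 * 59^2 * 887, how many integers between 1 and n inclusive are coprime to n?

667016240

φ(781174691) = 781174691 · (1 − 1/11) · (1 − 1/23) · (1 − 1/59) · (1 − 1/887)
       = 781174691 · 11305360/13240249 = 667016240.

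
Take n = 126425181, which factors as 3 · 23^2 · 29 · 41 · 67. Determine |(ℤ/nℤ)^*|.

φ(3) = 3 − 1 = 2.
φ(23^2) = 23^2 − 23^1 = 529 − 23 = 506.
φ(29) = 29 − 1 = 28.
φ(41) = 41 − 1 = 40.
φ(67) = 67 − 1 = 66.
Since φ is multiplicative, φ(126425181) = 2 · 506 · 28 · 40 · 66 = 74807040.

74807040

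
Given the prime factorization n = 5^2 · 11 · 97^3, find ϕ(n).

180652800

φ(5^2) = 5^1·(5−1) = 5·4 = 20.
φ(11) = 11 − 1 = 10.
φ(97^3) = 97^2·(97−1) = 9409·96 = 903264.
Since φ is multiplicative, φ(250985075) = 20 · 10 · 903264 = 180652800.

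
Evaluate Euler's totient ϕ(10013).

8640

10013 = 17 · 19 · 31.
φ(10013) = 10013 · (1 − 1/17) · (1 − 1/19) · (1 − 1/31)
       = 10013 · 8640/10013 = 8640.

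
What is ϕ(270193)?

203280

First factor: 270193 = 7 · 11^3 · 29.
φ(270193) = 270193 · (1 − 1/7) · (1 − 1/11) · (1 − 1/29)
       = 270193 · 1680/2233 = 203280.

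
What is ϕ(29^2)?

φ(29^2) = 29^1·(29−1) = 29·28 = 812.

812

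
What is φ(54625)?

39600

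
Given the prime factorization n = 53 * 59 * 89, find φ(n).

φ(53) = 53 − 1 = 52.
φ(59) = 59 − 1 = 58.
φ(89) = 89 − 1 = 88.
Multiply: 52 · 58 · 88 = 265408.

265408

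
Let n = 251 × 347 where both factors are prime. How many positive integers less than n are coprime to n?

φ(251) = 251 − 1 = 250.
φ(347) = 347 − 1 = 346.
Multiply: 250 · 346 = 86500.

86500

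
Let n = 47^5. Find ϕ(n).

224465326

φ(229345007) = 229345007 · (1 − 1/47)
       = 229345007 · 46/47 = 224465326.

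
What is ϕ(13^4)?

φ(28561) = 28561 · (1 − 1/13)
       = 28561 · 12/13 = 26364.

26364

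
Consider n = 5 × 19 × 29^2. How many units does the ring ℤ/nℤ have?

58464

φ(5) = 5 − 1 = 4.
φ(19) = 19 − 1 = 18.
φ(29^2) = 29^1·(29−1) = 29·28 = 812.
Multiply: 4 · 18 · 812 = 58464.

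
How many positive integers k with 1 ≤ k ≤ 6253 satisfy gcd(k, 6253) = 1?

5616

Prime factorization: 6253 = 13^2 * 37.
φ(13^2) = 13^1·(13−1) = 13·12 = 156.
φ(37) = 37 − 1 = 36.
Multiply: 156 · 36 = 5616.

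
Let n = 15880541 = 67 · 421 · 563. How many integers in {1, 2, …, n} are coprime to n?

15578640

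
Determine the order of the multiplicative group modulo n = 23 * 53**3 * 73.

φ(249964483) = 249964483 · (1 − 1/23) · (1 − 1/53) · (1 − 1/73)
       = 249964483 · 82368/88987 = 231371712.

231371712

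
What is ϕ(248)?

120

Factor 248: 248 = 2**3 * 31.
φ(2^3) = 2^2·(2−1) = 4·1 = 4.
φ(31) = 31 − 1 = 30.
Since φ is multiplicative, φ(248) = 4 · 30 = 120.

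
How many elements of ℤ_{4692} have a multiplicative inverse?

1408

First factor: 4692 = 2**2 × 3 × 17 × 23.
φ(4692) = 4692 · (1 − 1/2) · (1 − 1/3) · (1 − 1/17) · (1 − 1/23)
       = 4692 · 704/2346 = 1408.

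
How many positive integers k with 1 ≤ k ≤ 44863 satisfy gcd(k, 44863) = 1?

32256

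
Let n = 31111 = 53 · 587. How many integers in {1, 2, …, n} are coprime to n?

30472

φ(31111) = 31111 · (1 − 1/53) · (1 − 1/587)
       = 31111 · 30472/31111 = 30472.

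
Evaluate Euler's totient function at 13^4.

φ(13^4) = 13^4 − 13^3 = 28561 − 2197 = 26364.

26364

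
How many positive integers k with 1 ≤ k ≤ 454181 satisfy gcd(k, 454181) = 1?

332640

Factor 454181: 454181 = 7^2 × 13 × 23 × 31.
φ(454181) = 454181 · (1 − 1/7) · (1 − 1/13) · (1 − 1/23) · (1 − 1/31)
       = 454181 · 47520/64883 = 332640.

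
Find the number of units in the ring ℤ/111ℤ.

First factor: 111 = 3 * 37.
φ(3) = 3 − 1 = 2.
φ(37) = 37 − 1 = 36.
Since φ is multiplicative, φ(111) = 2 · 36 = 72.

72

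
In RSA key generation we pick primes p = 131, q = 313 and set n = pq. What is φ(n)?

40560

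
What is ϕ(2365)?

Prime factorization: 2365 = 5 * 11 * 43.
φ(5) = 5 − 1 = 4.
φ(11) = 11 − 1 = 10.
φ(43) = 43 − 1 = 42.
Multiply: 4 · 10 · 42 = 1680.

1680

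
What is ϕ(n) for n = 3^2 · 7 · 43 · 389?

φ(1053801) = 1053801 · (1 − 1/3) · (1 − 1/7) · (1 − 1/43) · (1 − 1/389)
       = 1053801 · 195552/351267 = 586656.

586656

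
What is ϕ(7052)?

Factor 7052: 7052 = 2^2 * 41 * 43.
φ(7052) = 7052 · (1 − 1/2) · (1 − 1/41) · (1 − 1/43)
       = 7052 · 1680/3526 = 3360.

3360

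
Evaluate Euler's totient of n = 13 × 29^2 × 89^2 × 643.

φ(55683988399) = 55683988399 · (1 − 1/13) · (1 − 1/29) · (1 − 1/89) · (1 − 1/643)
       = 55683988399 · 18982656/21574579 = 48994235136.

48994235136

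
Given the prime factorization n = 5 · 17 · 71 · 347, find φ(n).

φ(2094145) = 2094145 · (1 − 1/5) · (1 − 1/17) · (1 − 1/71) · (1 − 1/347)
       = 2094145 · 1550080/2094145 = 1550080.

1550080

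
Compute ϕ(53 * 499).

25896

φ(26447) = 26447 · (1 − 1/53) · (1 − 1/499)
       = 26447 · 25896/26447 = 25896.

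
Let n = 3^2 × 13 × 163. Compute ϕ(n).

11664

φ(19071) = 19071 · (1 − 1/3) · (1 − 1/13) · (1 − 1/163)
       = 19071 · 3888/6357 = 11664.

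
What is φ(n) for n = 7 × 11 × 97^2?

558720

φ(7) = 7 − 1 = 6.
φ(11) = 11 − 1 = 10.
φ(97^2) = 97^1·(97−1) = 97·96 = 9312.
Multiply: 6 · 10 · 9312 = 558720.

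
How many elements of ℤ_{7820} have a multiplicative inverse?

First factor: 7820 = 2^2 × 5 × 17 × 23.
φ(7820) = 7820 · (1 − 1/2) · (1 − 1/5) · (1 − 1/17) · (1 − 1/23)
       = 7820 · 1408/3910 = 2816.

2816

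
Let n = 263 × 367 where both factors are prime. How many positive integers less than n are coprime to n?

φ(pq) = (p−1)(q−1) = 262 · 366 = 95892.

95892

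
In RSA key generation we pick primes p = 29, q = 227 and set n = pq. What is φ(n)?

6328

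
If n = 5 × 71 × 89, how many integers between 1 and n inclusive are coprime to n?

24640

φ(31595) = 31595 · (1 − 1/5) · (1 − 1/71) · (1 − 1/89)
       = 31595 · 24640/31595 = 24640.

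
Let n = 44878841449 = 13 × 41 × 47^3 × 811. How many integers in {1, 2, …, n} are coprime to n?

39507523200

φ(44878841449) = 44878841449 · (1 − 1/13) · (1 − 1/41) · (1 − 1/47) · (1 − 1/811)
       = 44878841449 · 17884800/20316361 = 39507523200.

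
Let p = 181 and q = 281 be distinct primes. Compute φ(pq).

For distinct primes, φ(pq) = (p−1)(q−1) = 180 × 280 = 50400.

50400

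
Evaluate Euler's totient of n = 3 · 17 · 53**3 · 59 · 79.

φ(3) = 3 − 1 = 2.
φ(17) = 17 − 1 = 16.
φ(53^3) = 53^3 − 53^2 = 148877 − 2809 = 146068.
φ(59) = 59 − 1 = 58.
φ(79) = 79 − 1 = 78.
Multiply: 2 · 16 · 146068 · 58 · 78 = 21145972224.

21145972224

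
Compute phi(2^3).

φ(2^3) = 2^2·(2−1) = 4·1 = 4.

4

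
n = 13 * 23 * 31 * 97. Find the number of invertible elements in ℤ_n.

φ(899093) = 899093 · (1 − 1/13) · (1 − 1/23) · (1 − 1/31) · (1 − 1/97)
       = 899093 · 760320/899093 = 760320.

760320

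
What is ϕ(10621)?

First factor: 10621 = 13 × 19 × 43.
φ(10621) = 10621 · (1 − 1/13) · (1 − 1/19) · (1 − 1/43)
       = 10621 · 9072/10621 = 9072.

9072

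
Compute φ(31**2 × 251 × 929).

φ(224085019) = 224085019 · (1 − 1/31) · (1 − 1/251) · (1 − 1/929)
       = 224085019 · 6960000/7228549 = 215760000.

215760000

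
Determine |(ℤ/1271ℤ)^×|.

1271 = 31 × 41.
φ(31) = 31 − 1 = 30.
φ(41) = 41 − 1 = 40.
Multiply: 30 · 40 = 1200.

1200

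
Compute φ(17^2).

272

φ(17^2) = 17^1·(17−1) = 17·16 = 272.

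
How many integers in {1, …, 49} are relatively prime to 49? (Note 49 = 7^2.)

42

φ(7^2) = 7^1·(7−1) = 7·6 = 42.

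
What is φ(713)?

660

First factor: 713 = 23 · 31.
φ(23) = 23 − 1 = 22.
φ(31) = 31 − 1 = 30.
Multiply: 22 · 30 = 660.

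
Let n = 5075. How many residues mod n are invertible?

Prime factorization: 5075 = 5^2 · 7 · 29.
φ(5^2) = 5^1·(5−1) = 5·4 = 20.
φ(7) = 7 − 1 = 6.
φ(29) = 29 − 1 = 28.
Since φ is multiplicative, φ(5075) = 20 · 6 · 28 = 3360.

3360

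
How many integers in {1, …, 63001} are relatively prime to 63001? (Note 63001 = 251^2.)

62750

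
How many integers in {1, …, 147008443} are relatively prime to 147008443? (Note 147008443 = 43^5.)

φ(147008443) = 147008443 · (1 − 1/43)
       = 147008443 · 42/43 = 143589642.

143589642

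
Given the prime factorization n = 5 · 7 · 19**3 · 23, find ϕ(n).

3430944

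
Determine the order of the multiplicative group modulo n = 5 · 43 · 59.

9744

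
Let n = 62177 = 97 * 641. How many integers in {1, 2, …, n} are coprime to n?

φ(62177) = 62177 · (1 − 1/97) · (1 − 1/641)
       = 62177 · 61440/62177 = 61440.

61440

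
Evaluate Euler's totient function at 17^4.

φ(83521) = 83521 · (1 − 1/17)
       = 83521 · 16/17 = 78608.

78608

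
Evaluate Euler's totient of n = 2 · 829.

828

φ(2) = 2 − 1 = 1.
φ(829) = 829 − 1 = 828.
Since φ is multiplicative, φ(1658) = 1 · 828 = 828.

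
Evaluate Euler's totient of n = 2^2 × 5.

φ(2^2) = 2^1·(2−1) = 2·1 = 2.
φ(5) = 5 − 1 = 4.
Multiply: 2 · 4 = 8.

8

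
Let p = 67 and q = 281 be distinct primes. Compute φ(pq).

φ(n) = (p − 1)(q − 1) = (67−1)(281−1) = 66·280 = 18480.

18480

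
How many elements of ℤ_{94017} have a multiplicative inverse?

94017 = 3 * 7 * 11**2 * 37.
φ(3) = 3 − 1 = 2.
φ(7) = 7 − 1 = 6.
φ(11^2) = 11^2 − 11^1 = 121 − 11 = 110.
φ(37) = 37 − 1 = 36.
Multiply: 2 · 6 · 110 · 36 = 47520.

47520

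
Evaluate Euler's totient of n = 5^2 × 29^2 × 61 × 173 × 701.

φ(155535654325) = 155535654325 · (1 − 1/5) · (1 − 1/29) · (1 − 1/61) · (1 − 1/173) · (1 − 1/701)
       = 155535654325 · 809088000/1072659685 = 117317760000.

117317760000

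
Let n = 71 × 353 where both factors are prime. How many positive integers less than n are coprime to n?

φ(71) = 71 − 1 = 70.
φ(353) = 353 − 1 = 352.
Multiply: 70 · 352 = 24640.

24640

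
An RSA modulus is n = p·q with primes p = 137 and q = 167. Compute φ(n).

22576

φ(137) = 137 − 1 = 136.
φ(167) = 167 − 1 = 166.
φ(22879) = 136 × 166 = 22576.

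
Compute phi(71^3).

φ(71^3) = 71^2·(71−1) = 5041·70 = 352870.

352870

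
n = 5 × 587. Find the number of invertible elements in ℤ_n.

φ(2935) = 2935 · (1 − 1/5) · (1 − 1/587)
       = 2935 · 2344/2935 = 2344.

2344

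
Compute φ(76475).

First factor: 76475 = 5**2 * 7 * 19 * 23.
φ(76475) = 76475 · (1 − 1/5) · (1 − 1/7) · (1 − 1/19) · (1 − 1/23)
       = 76475 · 9504/15295 = 47520.

47520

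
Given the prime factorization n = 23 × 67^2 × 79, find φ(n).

φ(8156513) = 8156513 · (1 − 1/23) · (1 − 1/67) · (1 − 1/79)
       = 8156513 · 113256/121739 = 7588152.

7588152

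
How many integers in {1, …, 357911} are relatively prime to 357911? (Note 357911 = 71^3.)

352870

φ(71^3) = 71^3 − 71^2 = 357911 − 5041 = 352870.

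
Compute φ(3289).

Factor 3289: 3289 = 11 × 13 × 23.
φ(11) = 11 − 1 = 10.
φ(13) = 13 − 1 = 12.
φ(23) = 23 − 1 = 22.
Multiply: 10 · 12 · 22 = 2640.

2640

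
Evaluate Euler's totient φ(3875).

3000

First factor: 3875 = 5^3 · 31.
φ(3875) = 3875 · (1 − 1/5) · (1 − 1/31)
       = 3875 · 120/155 = 3000.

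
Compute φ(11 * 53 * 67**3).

φ(175344829) = 175344829 · (1 − 1/11) · (1 − 1/53) · (1 − 1/67)
       = 175344829 · 34320/39061 = 154062480.

154062480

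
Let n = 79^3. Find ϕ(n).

486798

φ(79^3) = 79^3 − 79^2 = 493039 − 6241 = 486798.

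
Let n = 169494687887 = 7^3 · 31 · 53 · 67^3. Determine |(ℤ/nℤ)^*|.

135883107360

φ(169494687887) = 169494687887 · (1 − 1/7) · (1 − 1/31) · (1 − 1/53) · (1 − 1/67)
       = 169494687887 · 617760/770567 = 135883107360.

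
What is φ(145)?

145 = 5 × 29.
φ(145) = 145 · (1 − 1/5) · (1 − 1/29)
       = 145 · 112/145 = 112.

112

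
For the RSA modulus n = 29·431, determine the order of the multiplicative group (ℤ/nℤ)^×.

φ(pq) = (p−1)(q−1) = 28 · 430 = 12040.

12040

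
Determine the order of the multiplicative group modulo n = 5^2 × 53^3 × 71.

204495200

φ(264256675) = 264256675 · (1 − 1/5) · (1 − 1/53) · (1 − 1/71)
       = 264256675 · 14560/18815 = 204495200.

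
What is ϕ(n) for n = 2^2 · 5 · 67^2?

φ(2^2) = 2^1·(2−1) = 2·1 = 2.
φ(5) = 5 − 1 = 4.
φ(67^2) = 67^2 − 67^1 = 4489 − 67 = 4422.
φ(89780) = 2 × 4 × 4422 = 35376.

35376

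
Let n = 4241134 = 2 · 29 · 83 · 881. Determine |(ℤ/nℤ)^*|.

2020480

φ(2) = 2 − 1 = 1.
φ(29) = 29 − 1 = 28.
φ(83) = 83 − 1 = 82.
φ(881) = 881 − 1 = 880.
Since φ is multiplicative, φ(4241134) = 1 · 28 · 82 · 880 = 2020480.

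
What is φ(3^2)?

6

φ(3^2) = 3^1·(3−1) = 3·2 = 6.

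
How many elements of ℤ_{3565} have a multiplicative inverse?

2640

Factor 3565: 3565 = 5 · 23 · 31.
φ(5) = 5 − 1 = 4.
φ(23) = 23 − 1 = 22.
φ(31) = 31 − 1 = 30.
Multiply: 4 · 22 · 30 = 2640.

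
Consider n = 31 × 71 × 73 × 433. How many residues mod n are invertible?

65318400

φ(69571409) = 69571409 · (1 − 1/31) · (1 − 1/71) · (1 − 1/73) · (1 − 1/433)
       = 69571409 · 65318400/69571409 = 65318400.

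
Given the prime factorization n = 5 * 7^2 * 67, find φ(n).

φ(5) = 5 − 1 = 4.
φ(7^2) = 7^1·(7−1) = 7·6 = 42.
φ(67) = 67 − 1 = 66.
Multiply: 4 · 42 · 66 = 11088.

11088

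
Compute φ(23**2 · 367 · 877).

162231696

φ(170263411) = 170263411 · (1 − 1/23) · (1 − 1/367) · (1 − 1/877)
       = 170263411 · 7053552/7402757 = 162231696.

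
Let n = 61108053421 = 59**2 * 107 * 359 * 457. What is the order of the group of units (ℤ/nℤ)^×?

59215273536

φ(61108053421) = 61108053421 · (1 − 1/59) · (1 − 1/107) · (1 − 1/359) · (1 − 1/457)
       = 61108053421 · 1003648704/1035729719 = 59215273536.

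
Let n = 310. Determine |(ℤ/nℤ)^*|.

310 = 2 · 5 · 31.
φ(310) = 310 · (1 − 1/2) · (1 − 1/5) · (1 − 1/31)
       = 310 · 120/310 = 120.

120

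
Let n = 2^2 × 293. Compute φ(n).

584

φ(2^2) = 2^1·(2−1) = 2·1 = 2.
φ(293) = 293 − 1 = 292.
Multiply: 2 · 292 = 584.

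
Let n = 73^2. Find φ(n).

5256

φ(5329) = 5329 · (1 − 1/73)
       = 5329 · 72/73 = 5256.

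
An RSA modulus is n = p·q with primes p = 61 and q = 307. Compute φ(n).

φ(61) = 61 − 1 = 60.
φ(307) = 307 − 1 = 306.
Multiply: 60 · 306 = 18360.

18360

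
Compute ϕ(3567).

2240

Factor 3567: 3567 = 3 · 29 · 41.
φ(3567) = 3567 · (1 − 1/3) · (1 − 1/29) · (1 − 1/41)
       = 3567 · 2240/3567 = 2240.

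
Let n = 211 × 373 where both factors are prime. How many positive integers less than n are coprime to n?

78120

φ(pq) = (p−1)(q−1) = 210 · 372 = 78120.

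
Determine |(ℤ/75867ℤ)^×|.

43560

Prime factorization: 75867 = 3 · 11^3 · 19.
φ(3) = 3 − 1 = 2.
φ(11^3) = 11^2·(11−1) = 121·10 = 1210.
φ(19) = 19 − 1 = 18.
Multiply: 2 · 1210 · 18 = 43560.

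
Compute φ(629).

Factor 629: 629 = 17 × 37.
φ(17) = 17 − 1 = 16.
φ(37) = 37 − 1 = 36.
φ(629) = 16 × 36 = 576.

576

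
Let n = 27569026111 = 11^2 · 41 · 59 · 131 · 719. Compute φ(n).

φ(27569026111) = 27569026111 · (1 − 1/11) · (1 − 1/41) · (1 − 1/59) · (1 − 1/131) · (1 − 1/719)
       = 27569026111 · 2165488000/2506275101 = 23820368000.

23820368000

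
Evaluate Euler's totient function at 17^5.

φ(17^5) = 17^5 − 17^4 = 1419857 − 83521 = 1336336.

1336336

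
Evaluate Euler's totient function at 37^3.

49284

φ(50653) = 50653 · (1 − 1/37)
       = 50653 · 36/37 = 49284.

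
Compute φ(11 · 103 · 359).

365160

φ(11) = 11 − 1 = 10.
φ(103) = 103 − 1 = 102.
φ(359) = 359 − 1 = 358.
φ(406747) = 10 × 102 × 358 = 365160.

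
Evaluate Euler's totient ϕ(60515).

36288

Prime factorization: 60515 = 5 · 7**2 · 13 · 19.
φ(60515) = 60515 · (1 − 1/5) · (1 − 1/7) · (1 − 1/13) · (1 − 1/19)
       = 60515 · 5184/8645 = 36288.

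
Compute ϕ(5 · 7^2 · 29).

φ(7105) = 7105 · (1 − 1/5) · (1 − 1/7) · (1 − 1/29)
       = 7105 · 672/1015 = 4704.

4704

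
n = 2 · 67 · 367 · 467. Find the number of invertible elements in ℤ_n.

11256696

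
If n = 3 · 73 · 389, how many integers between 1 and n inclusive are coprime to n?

φ(85191) = 85191 · (1 − 1/3) · (1 − 1/73) · (1 − 1/389)
       = 85191 · 55872/85191 = 55872.

55872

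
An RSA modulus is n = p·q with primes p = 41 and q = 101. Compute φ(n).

4000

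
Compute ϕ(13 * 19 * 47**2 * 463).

215750304

φ(13) = 13 − 1 = 12.
φ(19) = 19 − 1 = 18.
φ(47^2) = 47^2 − 47^1 = 2209 − 47 = 2162.
φ(463) = 463 − 1 = 462.
Multiply: 12 · 18 · 2162 · 462 = 215750304.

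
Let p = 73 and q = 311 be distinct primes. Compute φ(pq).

φ(22703) = 22703 · (1 − 1/73) · (1 − 1/311)
       = 22703 · 22320/22703 = 22320.

22320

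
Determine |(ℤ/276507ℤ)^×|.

136080

Factor 276507: 276507 = 3^3 · 7^2 · 11 · 19.
φ(276507) = 276507 · (1 − 1/3) · (1 − 1/7) · (1 − 1/11) · (1 − 1/19)
       = 276507 · 2160/4389 = 136080.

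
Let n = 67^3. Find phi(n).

296274

φ(300763) = 300763 · (1 − 1/67)
       = 300763 · 66/67 = 296274.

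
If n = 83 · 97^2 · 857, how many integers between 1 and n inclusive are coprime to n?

φ(83) = 83 − 1 = 82.
φ(97^2) = 97^2 − 97^1 = 9409 − 97 = 9312.
φ(857) = 857 − 1 = 856.
Multiply: 82 · 9312 · 856 = 653627904.

653627904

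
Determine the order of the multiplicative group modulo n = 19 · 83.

φ(1577) = 1577 · (1 − 1/19) · (1 − 1/83)
       = 1577 · 1476/1577 = 1476.

1476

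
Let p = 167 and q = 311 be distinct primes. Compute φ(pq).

φ(n) = (p − 1)(q − 1) = (167−1)(311−1) = 166·310 = 51460.

51460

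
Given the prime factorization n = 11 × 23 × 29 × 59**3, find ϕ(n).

φ(1506865723) = 1506865723 · (1 − 1/11) · (1 − 1/23) · (1 − 1/29) · (1 − 1/59)
       = 1506865723 · 357280/432883 = 1243691680.

1243691680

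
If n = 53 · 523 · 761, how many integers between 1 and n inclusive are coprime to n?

φ(21094159) = 21094159 · (1 − 1/53) · (1 − 1/523) · (1 − 1/761)
       = 21094159 · 20629440/21094159 = 20629440.

20629440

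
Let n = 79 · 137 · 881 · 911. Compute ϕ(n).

8494886400

φ(8686442393) = 8686442393 · (1 − 1/79) · (1 − 1/137) · (1 − 1/881) · (1 − 1/911)
       = 8686442393 · 8494886400/8686442393 = 8494886400.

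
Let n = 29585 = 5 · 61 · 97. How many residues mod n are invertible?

φ(29585) = 29585 · (1 − 1/5) · (1 − 1/61) · (1 − 1/97)
       = 29585 · 23040/29585 = 23040.

23040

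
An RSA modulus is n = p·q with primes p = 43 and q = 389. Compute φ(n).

16296

φ(43) = 43 − 1 = 42.
φ(389) = 389 − 1 = 388.
Since φ is multiplicative, φ(16727) = 42 · 388 = 16296.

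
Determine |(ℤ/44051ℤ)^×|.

35280

Prime factorization: 44051 = 7^2 · 29 · 31.
φ(7^2) = 7^1·(7−1) = 7·6 = 42.
φ(29) = 29 − 1 = 28.
φ(31) = 31 − 1 = 30.
Multiply: 42 · 28 · 30 = 35280.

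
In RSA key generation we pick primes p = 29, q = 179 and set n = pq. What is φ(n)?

4984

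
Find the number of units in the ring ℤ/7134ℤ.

2240

First factor: 7134 = 2 · 3 · 29 · 41.
φ(7134) = 7134 · (1 − 1/2) · (1 − 1/3) · (1 − 1/29) · (1 − 1/41)
       = 7134 · 2240/7134 = 2240.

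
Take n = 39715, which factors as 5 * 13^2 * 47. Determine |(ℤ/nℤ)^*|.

28704

φ(39715) = 39715 · (1 − 1/5) · (1 − 1/13) · (1 − 1/47)
       = 39715 · 2208/3055 = 28704.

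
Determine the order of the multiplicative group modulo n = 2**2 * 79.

156

φ(2^2) = 2^1·(2−1) = 2·1 = 2.
φ(79) = 79 − 1 = 78.
Multiply: 2 · 78 = 156.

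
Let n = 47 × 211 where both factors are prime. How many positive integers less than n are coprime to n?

9660

φ(47) = 47 − 1 = 46.
φ(211) = 211 − 1 = 210.
φ(9917) = 46 × 210 = 9660.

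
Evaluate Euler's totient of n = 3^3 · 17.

288

φ(459) = 459 · (1 − 1/3) · (1 − 1/17)
       = 459 · 32/51 = 288.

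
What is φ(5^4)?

φ(5^4) = 5^4 − 5^3 = 625 − 125 = 500.

500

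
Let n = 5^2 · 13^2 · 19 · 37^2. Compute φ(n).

74805120

φ(109896475) = 109896475 · (1 − 1/5) · (1 − 1/13) · (1 − 1/19) · (1 − 1/37)
       = 109896475 · 31104/45695 = 74805120.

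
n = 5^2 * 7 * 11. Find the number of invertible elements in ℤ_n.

1200

φ(1925) = 1925 · (1 − 1/5) · (1 − 1/7) · (1 − 1/11)
       = 1925 · 240/385 = 1200.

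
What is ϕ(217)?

180

Prime factorization: 217 = 7 · 31.
φ(217) = 217 · (1 − 1/7) · (1 − 1/31)
       = 217 · 180/217 = 180.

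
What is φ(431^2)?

φ(185761) = 185761 · (1 − 1/431)
       = 185761 · 430/431 = 185330.

185330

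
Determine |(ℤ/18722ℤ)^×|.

7920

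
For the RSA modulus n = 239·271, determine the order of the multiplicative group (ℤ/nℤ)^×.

φ(pq) = (p−1)(q−1) = 238 · 270 = 64260.

64260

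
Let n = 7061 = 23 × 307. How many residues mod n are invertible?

φ(23) = 23 − 1 = 22.
φ(307) = 307 − 1 = 306.
Since φ is multiplicative, φ(7061) = 22 · 306 = 6732.

6732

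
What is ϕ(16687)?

14400

Factor 16687: 16687 = 11 · 37 · 41.
φ(16687) = 16687 · (1 − 1/11) · (1 − 1/37) · (1 − 1/41)
       = 16687 · 14400/16687 = 14400.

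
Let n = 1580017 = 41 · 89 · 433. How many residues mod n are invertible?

1520640

φ(1580017) = 1580017 · (1 − 1/41) · (1 − 1/89) · (1 − 1/433)
       = 1580017 · 1520640/1580017 = 1520640.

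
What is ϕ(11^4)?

13310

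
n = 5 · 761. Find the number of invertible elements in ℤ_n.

φ(5) = 5 − 1 = 4.
φ(761) = 761 − 1 = 760.
Since φ is multiplicative, φ(3805) = 4 · 760 = 3040.

3040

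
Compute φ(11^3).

1210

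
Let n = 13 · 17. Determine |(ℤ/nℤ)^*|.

φ(13) = 13 − 1 = 12.
φ(17) = 17 − 1 = 16.
Multiply: 12 · 16 = 192.

192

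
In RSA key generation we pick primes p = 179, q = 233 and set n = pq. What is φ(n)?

41296

φ(41707) = 41707 · (1 − 1/179) · (1 − 1/233)
       = 41707 · 41296/41707 = 41296.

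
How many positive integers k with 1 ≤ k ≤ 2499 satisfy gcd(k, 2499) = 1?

1344

Prime factorization: 2499 = 3 * 7**2 * 17.
φ(3) = 3 − 1 = 2.
φ(7^2) = 7^2 − 7^1 = 49 − 7 = 42.
φ(17) = 17 − 1 = 16.
φ(2499) = 2 × 42 × 16 = 1344.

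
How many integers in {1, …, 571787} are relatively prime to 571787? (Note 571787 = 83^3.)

φ(83^3) = 83^3 − 83^2 = 571787 − 6889 = 564898.

564898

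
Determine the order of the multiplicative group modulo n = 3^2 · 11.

φ(99) = 99 · (1 − 1/3) · (1 − 1/11)
       = 99 · 20/33 = 60.

60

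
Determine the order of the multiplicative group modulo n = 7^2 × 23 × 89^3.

644072352

φ(794500063) = 794500063 · (1 − 1/7) · (1 − 1/23) · (1 − 1/89)
       = 794500063 · 11616/14329 = 644072352.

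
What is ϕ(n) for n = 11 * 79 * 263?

204360

φ(11) = 11 − 1 = 10.
φ(79) = 79 − 1 = 78.
φ(263) = 263 − 1 = 262.
Multiply: 10 · 78 · 262 = 204360.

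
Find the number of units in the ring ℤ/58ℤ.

28

58 = 2 · 29.
φ(58) = 58 · (1 − 1/2) · (1 − 1/29)
       = 58 · 28/58 = 28.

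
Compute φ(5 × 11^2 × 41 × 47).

809600

φ(5) = 5 − 1 = 4.
φ(11^2) = 11^1·(11−1) = 11·10 = 110.
φ(41) = 41 − 1 = 40.
φ(47) = 47 − 1 = 46.
φ(1165835) = 4 × 110 × 40 × 46 = 809600.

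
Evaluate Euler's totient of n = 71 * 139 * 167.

1603560

φ(71) = 71 − 1 = 70.
φ(139) = 139 − 1 = 138.
φ(167) = 167 − 1 = 166.
φ(1648123) = 70 × 138 × 166 = 1603560.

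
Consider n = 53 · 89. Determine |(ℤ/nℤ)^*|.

4576

φ(53) = 53 − 1 = 52.
φ(89) = 89 − 1 = 88.
Since φ is multiplicative, φ(4717) = 52 · 88 = 4576.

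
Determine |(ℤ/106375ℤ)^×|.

First factor: 106375 = 5^3 × 23 × 37.
φ(5^3) = 5^2·(5−1) = 25·4 = 100.
φ(23) = 23 − 1 = 22.
φ(37) = 37 − 1 = 36.
Since φ is multiplicative, φ(106375) = 100 · 22 · 36 = 79200.

79200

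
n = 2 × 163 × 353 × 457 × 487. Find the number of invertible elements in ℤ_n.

12637430784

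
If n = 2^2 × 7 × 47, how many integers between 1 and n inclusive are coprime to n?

552

φ(2^2) = 2^2 − 2^1 = 4 − 2 = 2.
φ(7) = 7 − 1 = 6.
φ(47) = 47 − 1 = 46.
Since φ is multiplicative, φ(1316) = 2 · 6 · 46 = 552.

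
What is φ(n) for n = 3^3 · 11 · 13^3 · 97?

35043840

φ(3^3) = 3^3 − 3^2 = 27 − 9 = 18.
φ(11) = 11 − 1 = 10.
φ(13^3) = 13^2·(13−1) = 169·12 = 2028.
φ(97) = 97 − 1 = 96.
Since φ is multiplicative, φ(63293373) = 18 · 10 · 2028 · 96 = 35043840.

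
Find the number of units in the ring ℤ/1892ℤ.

840

Factor 1892: 1892 = 2^2 * 11 * 43.
φ(1892) = 1892 · (1 − 1/2) · (1 − 1/11) · (1 − 1/43)
       = 1892 · 420/946 = 840.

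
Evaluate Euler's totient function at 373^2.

138756

φ(139129) = 139129 · (1 − 1/373)
       = 139129 · 372/373 = 138756.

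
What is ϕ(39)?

24

Factor 39: 39 = 3 · 13.
φ(3) = 3 − 1 = 2.
φ(13) = 13 − 1 = 12.
Since φ is multiplicative, φ(39) = 2 · 12 = 24.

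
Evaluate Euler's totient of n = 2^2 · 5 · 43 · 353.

φ(303580) = 303580 · (1 − 1/2) · (1 − 1/5) · (1 − 1/43) · (1 − 1/353)
       = 303580 · 59136/151790 = 118272.

118272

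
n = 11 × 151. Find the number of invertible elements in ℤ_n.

1500

φ(11) = 11 − 1 = 10.
φ(151) = 151 − 1 = 150.
Multiply: 10 · 150 = 1500.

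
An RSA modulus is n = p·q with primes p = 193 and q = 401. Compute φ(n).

76800

φ(n) = (p − 1)(q − 1) = (193−1)(401−1) = 192·400 = 76800.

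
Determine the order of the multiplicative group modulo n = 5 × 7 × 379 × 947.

φ(12561955) = 12561955 · (1 − 1/5) · (1 − 1/7) · (1 − 1/379) · (1 − 1/947)
       = 12561955 · 8582112/12561955 = 8582112.

8582112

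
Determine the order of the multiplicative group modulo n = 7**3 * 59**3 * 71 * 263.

1088625940080

φ(7^3) = 7^2·(7−1) = 49·6 = 294.
φ(59^3) = 59^3 − 59^2 = 205379 − 3481 = 201898.
φ(71) = 71 − 1 = 70.
φ(263) = 263 − 1 = 262.
φ(1315419428981) = 294 × 201898 × 70 × 262 = 1088625940080.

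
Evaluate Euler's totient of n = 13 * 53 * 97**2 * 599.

φ(3883197799) = 3883197799 · (1 − 1/13) · (1 − 1/53) · (1 − 1/97) · (1 − 1/599)
       = 3883197799 · 35822592/40032967 = 3474791424.

3474791424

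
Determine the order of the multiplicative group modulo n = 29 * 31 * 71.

φ(63829) = 63829 · (1 − 1/29) · (1 − 1/31) · (1 − 1/71)
       = 63829 · 58800/63829 = 58800.

58800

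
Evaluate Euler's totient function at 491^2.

240590

φ(491^2) = 491^2 − 491^1 = 241081 − 491 = 240590.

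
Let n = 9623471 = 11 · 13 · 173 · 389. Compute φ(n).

φ(11) = 11 − 1 = 10.
φ(13) = 13 − 1 = 12.
φ(173) = 173 − 1 = 172.
φ(389) = 389 − 1 = 388.
Since φ is multiplicative, φ(9623471) = 10 · 12 · 172 · 388 = 8008320.

8008320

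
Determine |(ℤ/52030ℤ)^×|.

18480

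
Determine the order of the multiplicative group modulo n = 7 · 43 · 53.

13104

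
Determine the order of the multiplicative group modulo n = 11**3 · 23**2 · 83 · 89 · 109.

φ(566928545117) = 566928545117 · (1 − 1/11) · (1 − 1/23) · (1 − 1/83) · (1 − 1/89) · (1 − 1/109)
       = 566928545117 · 171452160/203711299 = 477151361280.

477151361280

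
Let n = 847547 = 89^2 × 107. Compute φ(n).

830192

φ(89^2) = 89^2 − 89^1 = 7921 − 89 = 7832.
φ(107) = 107 − 1 = 106.
Since φ is multiplicative, φ(847547) = 7832 · 106 = 830192.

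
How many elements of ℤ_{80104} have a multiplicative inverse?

34560

First factor: 80104 = 2^3 * 17 * 19 * 31.
φ(2^3) = 2^3 − 2^2 = 8 − 4 = 4.
φ(17) = 17 − 1 = 16.
φ(19) = 19 − 1 = 18.
φ(31) = 31 − 1 = 30.
Multiply: 4 · 16 · 18 · 30 = 34560.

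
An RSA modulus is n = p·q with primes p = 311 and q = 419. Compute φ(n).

129580

φ(311) = 311 − 1 = 310.
φ(419) = 419 − 1 = 418.
Multiply: 310 · 418 = 129580.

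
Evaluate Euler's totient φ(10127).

8640

Factor 10127: 10127 = 13 · 19 · 41.
φ(13) = 13 − 1 = 12.
φ(19) = 19 − 1 = 18.
φ(41) = 41 − 1 = 40.
φ(10127) = 12 × 18 × 40 = 8640.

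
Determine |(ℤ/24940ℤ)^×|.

Factor 24940: 24940 = 2^2 · 5 · 29 · 43.
φ(24940) = 24940 · (1 − 1/2) · (1 − 1/5) · (1 − 1/29) · (1 − 1/43)
       = 24940 · 4704/12470 = 9408.

9408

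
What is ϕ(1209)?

720

Prime factorization: 1209 = 3 * 13 * 31.
φ(1209) = 1209 · (1 − 1/3) · (1 − 1/13) · (1 − 1/31)
       = 1209 · 720/1209 = 720.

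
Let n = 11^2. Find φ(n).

φ(11^2) = 11^2 − 11^1 = 121 − 11 = 110.

110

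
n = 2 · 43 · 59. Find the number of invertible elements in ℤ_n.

φ(2) = 2 − 1 = 1.
φ(43) = 43 − 1 = 42.
φ(59) = 59 − 1 = 58.
Multiply: 1 · 42 · 58 = 2436.

2436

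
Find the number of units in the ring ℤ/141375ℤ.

First factor: 141375 = 3 · 5**3 · 13 · 29.
φ(3) = 3 − 1 = 2.
φ(5^3) = 5^3 − 5^2 = 125 − 25 = 100.
φ(13) = 13 − 1 = 12.
φ(29) = 29 − 1 = 28.
Multiply: 2 · 100 · 12 · 28 = 67200.

67200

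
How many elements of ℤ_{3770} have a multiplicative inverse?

Prime factorization: 3770 = 2 · 5 · 13 · 29.
φ(2) = 2 − 1 = 1.
φ(5) = 5 − 1 = 4.
φ(13) = 13 − 1 = 12.
φ(29) = 29 − 1 = 28.
Multiply: 1 · 4 · 12 · 28 = 1344.

1344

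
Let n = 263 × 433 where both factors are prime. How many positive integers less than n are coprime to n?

For distinct primes, φ(pq) = (p−1)(q−1) = 262 × 432 = 113184.

113184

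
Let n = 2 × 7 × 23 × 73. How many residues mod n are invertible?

9504

φ(23506) = 23506 · (1 − 1/2) · (1 − 1/7) · (1 − 1/23) · (1 − 1/73)
       = 23506 · 9504/23506 = 9504.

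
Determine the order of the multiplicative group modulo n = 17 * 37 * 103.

φ(64787) = 64787 · (1 − 1/17) · (1 − 1/37) · (1 − 1/103)
       = 64787 · 58752/64787 = 58752.

58752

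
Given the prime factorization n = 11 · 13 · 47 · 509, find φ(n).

φ(11) = 11 − 1 = 10.
φ(13) = 13 − 1 = 12.
φ(47) = 47 − 1 = 46.
φ(509) = 509 − 1 = 508.
φ(3420989) = 10 × 12 × 46 × 508 = 2804160.

2804160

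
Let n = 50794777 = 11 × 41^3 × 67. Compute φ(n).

44378400

φ(11) = 11 − 1 = 10.
φ(41^3) = 41^3 − 41^2 = 68921 − 1681 = 67240.
φ(67) = 67 − 1 = 66.
Since φ is multiplicative, φ(50794777) = 10 · 67240 · 66 = 44378400.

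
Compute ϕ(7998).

2520

First factor: 7998 = 2 · 3 · 31 · 43.
φ(7998) = 7998 · (1 − 1/2) · (1 − 1/3) · (1 − 1/31) · (1 − 1/43)
       = 7998 · 2520/7998 = 2520.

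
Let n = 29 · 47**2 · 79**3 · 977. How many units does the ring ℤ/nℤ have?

φ(30858126237283) = 30858126237283 · (1 − 1/29) · (1 − 1/47) · (1 − 1/79) · (1 − 1/977)
       = 30858126237283 · 98052864/105200429 = 28761552438528.

28761552438528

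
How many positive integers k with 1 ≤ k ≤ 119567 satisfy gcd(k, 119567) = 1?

90720

Prime factorization: 119567 = 7 · 19 · 29 · 31.
φ(119567) = 119567 · (1 − 1/7) · (1 − 1/19) · (1 − 1/29) · (1 − 1/31)
       = 119567 · 90720/119567 = 90720.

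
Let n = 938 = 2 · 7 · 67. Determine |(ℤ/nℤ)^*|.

φ(2) = 2 − 1 = 1.
φ(7) = 7 − 1 = 6.
φ(67) = 67 − 1 = 66.
Multiply: 1 · 6 · 66 = 396.

396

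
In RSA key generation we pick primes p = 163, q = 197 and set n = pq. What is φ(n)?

φ(163) = 163 − 1 = 162.
φ(197) = 197 − 1 = 196.
Since φ is multiplicative, φ(32111) = 162 · 196 = 31752.

31752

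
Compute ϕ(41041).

28800

41041 = 7 · 11 · 13 · 41.
φ(41041) = 41041 · (1 − 1/7) · (1 − 1/11) · (1 − 1/13) · (1 − 1/41)
       = 41041 · 28800/41041 = 28800.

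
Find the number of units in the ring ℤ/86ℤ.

42

Factor 86: 86 = 2 · 43.
φ(2) = 2 − 1 = 1.
φ(43) = 43 − 1 = 42.
φ(86) = 1 × 42 = 42.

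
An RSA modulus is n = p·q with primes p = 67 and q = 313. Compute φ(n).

20592

φ(67) = 67 − 1 = 66.
φ(313) = 313 − 1 = 312.
Multiply: 66 · 312 = 20592.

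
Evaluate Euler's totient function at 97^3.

φ(97^3) = 97^3 − 97^2 = 912673 − 9409 = 903264.

903264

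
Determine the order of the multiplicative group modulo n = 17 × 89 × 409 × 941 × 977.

φ(568913740669) = 568913740669 · (1 − 1/17) · (1 − 1/89) · (1 − 1/409) · (1 − 1/941) · (1 − 1/977)
       = 568913740669 · 527036252160/568913740669 = 527036252160.

527036252160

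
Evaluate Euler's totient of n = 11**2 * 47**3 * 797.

φ(11^2) = 11^1·(11−1) = 11·10 = 110.
φ(47^3) = 47^2·(47−1) = 2209·46 = 101614.
φ(797) = 797 − 1 = 796.
Multiply: 110 · 101614 · 796 = 8897321840.

8897321840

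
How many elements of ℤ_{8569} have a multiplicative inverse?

7200

Prime factorization: 8569 = 11 * 19 * 41.
φ(8569) = 8569 · (1 − 1/11) · (1 − 1/19) · (1 − 1/41)
       = 8569 · 7200/8569 = 7200.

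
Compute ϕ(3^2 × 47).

φ(3^2) = 3^1·(3−1) = 3·2 = 6.
φ(47) = 47 − 1 = 46.
φ(423) = 6 × 46 = 276.

276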